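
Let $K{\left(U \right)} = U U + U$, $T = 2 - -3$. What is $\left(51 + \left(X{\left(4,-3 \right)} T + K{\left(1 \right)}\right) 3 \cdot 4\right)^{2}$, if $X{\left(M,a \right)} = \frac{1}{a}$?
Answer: $3025$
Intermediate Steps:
$T = 5$ ($T = 2 + 3 = 5$)
$K{\left(U \right)} = U + U^{2}$ ($K{\left(U \right)} = U^{2} + U = U + U^{2}$)
$\left(51 + \left(X{\left(4,-3 \right)} T + K{\left(1 \right)}\right) 3 \cdot 4\right)^{2} = \left(51 + \left(\frac{1}{-3} \cdot 5 + 1 \left(1 + 1\right)\right) 3 \cdot 4\right)^{2} = \left(51 + \left(\left(- \frac{1}{3}\right) 5 + 1 \cdot 2\right) 3 \cdot 4\right)^{2} = \left(51 + \left(- \frac{5}{3} + 2\right) 3 \cdot 4\right)^{2} = \left(51 + \frac{1}{3} \cdot 3 \cdot 4\right)^{2} = \left(51 + 1 \cdot 4\right)^{2} = \left(51 + 4\right)^{2} = 55^{2} = 3025$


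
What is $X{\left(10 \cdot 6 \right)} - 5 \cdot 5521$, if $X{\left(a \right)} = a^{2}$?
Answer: $-24005$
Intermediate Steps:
$X{\left(10 \cdot 6 \right)} - 5 \cdot 5521 = \left(10 \cdot 6\right)^{2} - 5 \cdot 5521 = 60^{2} - 27605 = 3600 - 27605 = -24005$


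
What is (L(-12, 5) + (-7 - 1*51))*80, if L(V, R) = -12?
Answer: -5600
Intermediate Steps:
(L(-12, 5) + (-7 - 1*51))*80 = (-12 + (-7 - 1*51))*80 = (-12 + (-7 - 51))*80 = (-12 - 58)*80 = -70*80 = -5600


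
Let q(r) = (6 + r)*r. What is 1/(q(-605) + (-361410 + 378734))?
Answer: 1/379719 ≈ 2.6335e-6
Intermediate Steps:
q(r) = r*(6 + r)
1/(q(-605) + (-361410 + 378734)) = 1/(-605*(6 - 605) + (-361410 + 378734)) = 1/(-605*(-599) + 17324) = 1/(362395 + 17324) = 1/379719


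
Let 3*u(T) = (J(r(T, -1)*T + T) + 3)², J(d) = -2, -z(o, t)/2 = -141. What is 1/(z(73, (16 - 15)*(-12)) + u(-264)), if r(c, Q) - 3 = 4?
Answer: 3/847 ≈ 0.0035419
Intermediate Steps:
z(o, t) = 282 (z(o, t) = -2*(-141) = 282)
r(c, Q) = 7 (r(c, Q) = 3 + 4 = 7)
u(T) = ⅓ (u(T) = (-2 + 3)²/3 = (⅓)*1² = (⅓)*1 = ⅓)
1/(z(73, (16 - 15)*(-12)) + u(-264)) = 1/(282 + ⅓) = 1/(847/3) = 3/847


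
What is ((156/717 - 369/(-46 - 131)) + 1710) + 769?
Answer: 34988844/14101 ≈ 2481.3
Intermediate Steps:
((156/717 - 369/(-46 - 131)) + 1710) + 769 = ((156*(1/717) - 369/(-177)) + 1710) + 769 = ((52/239 - 369*(-1/177)) + 1710) + 769 = ((52/239 + 123/59) + 1710) + 769 = (32465/14101 + 1710) + 769 = 24145175/14101 + 769 = 34988844/14101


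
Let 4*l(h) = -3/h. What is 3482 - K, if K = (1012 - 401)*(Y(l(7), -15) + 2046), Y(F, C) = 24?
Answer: -1261288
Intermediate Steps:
l(h) = -3/(4*h) (l(h) = (-3/h)/4 = -3/(4*h))
K = 1264770 (K = (1012 - 401)*(24 + 2046) = 611*2070 = 1264770)
3482 - K = 3482 - 1*1264770 = 3482 - 1264770 = -1261288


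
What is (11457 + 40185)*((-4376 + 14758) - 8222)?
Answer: 111546720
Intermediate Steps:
(11457 + 40185)*((-4376 + 14758) - 8222) = 51642*(10382 - 8222) = 51642*2160 = 111546720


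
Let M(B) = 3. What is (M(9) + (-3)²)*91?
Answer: 1092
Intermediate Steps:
(M(9) + (-3)²)*91 = (3 + (-3)²)*91 = (3 + 9)*91 = 12*91 = 1092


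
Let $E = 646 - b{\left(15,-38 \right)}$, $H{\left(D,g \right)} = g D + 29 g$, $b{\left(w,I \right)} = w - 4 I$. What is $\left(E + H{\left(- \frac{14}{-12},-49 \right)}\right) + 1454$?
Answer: $\frac{2729}{6} \approx 454.83$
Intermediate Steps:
$H{\left(D,g \right)} = 29 g + D g$ ($H{\left(D,g \right)} = D g + 29 g = 29 g + D g$)
$E = 479$ ($E = 646 - \left(15 - -152\right) = 646 - \left(15 + 152\right) = 646 - 167 = 479$)
$\left(E + H{\left(- \frac{14}{-12},-49 \right)}\right) + 1454 = \left(479 - 49 \left(29 - \frac{14}{-12}\right)\right) + 1454 = \left(479 - 49 \left(29 - - \frac{7}{6}\right)\right) + 1454 = \left(479 - 49 \left(29 + \frac{7}{6}\right)\right) + 1454 = \left(479 - \frac{8869}{6}\right) + 1454 = - \frac{5995}{6} + 1454 = \frac{2729}{6}$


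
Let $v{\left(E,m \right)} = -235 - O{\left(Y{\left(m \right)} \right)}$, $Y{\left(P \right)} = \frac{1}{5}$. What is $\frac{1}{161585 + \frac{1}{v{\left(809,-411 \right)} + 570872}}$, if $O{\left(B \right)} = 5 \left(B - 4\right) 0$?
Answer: $\frac{570637}{92206379646} \approx 6.1887 \cdot 10^{-6}$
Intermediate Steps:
$Y{\left(P \right)} = \frac{1}{5}$
$O{\left(B \right)} = 0$ ($O{\left(B \right)} = 5 \left(-4 + B\right) 0 = \left(-20 + 5 B\right) 0 = 0$)
$v{\left(E,m \right)} = -235$ ($v{\left(E,m \right)} = -235 - 0 = -235 + 0 = -235$)
$\frac{1}{161585 + \frac{1}{v{\left(809,-411 \right)} + 570872}} = \frac{1}{161585 + \frac{1}{-235 + 570872}} = \frac{1}{161585 + \frac{1}{570637}} = \frac{1}{\frac{92206379646}{570637}} = \frac{570637}{92206379646}$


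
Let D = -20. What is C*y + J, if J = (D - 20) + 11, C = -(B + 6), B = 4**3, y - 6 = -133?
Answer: 8861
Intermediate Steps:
y = -127 (y = 6 - 133 = -127)
B = 64
C = -70 (C = -(64 + 6) = -1*70 = -70)
J = -29 (J = (-20 - 20) + 11 = -40 + 11 = -29)
C*y + J = -70*(-127) - 29 = 8890 - 29 = 8861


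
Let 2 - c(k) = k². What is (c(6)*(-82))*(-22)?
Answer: -61336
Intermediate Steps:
c(k) = 2 - k²
(c(6)*(-82))*(-22) = ((2 - 1*6²)*(-82))*(-22) = ((2 - 1*36)*(-82))*(-22) = ((2 - 36)*(-82))*(-22) = -34*(-82)*(-22) = 2788*(-22) = -61336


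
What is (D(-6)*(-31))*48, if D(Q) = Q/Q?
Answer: -1488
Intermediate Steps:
D(Q) = 1
(D(-6)*(-31))*48 = (1*(-31))*48 = -31*48 = -1488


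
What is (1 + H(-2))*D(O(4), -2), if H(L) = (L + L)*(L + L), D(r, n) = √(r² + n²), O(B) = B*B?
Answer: 34*√65 ≈ 274.12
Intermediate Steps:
O(B) = B²
D(r, n) = √(n² + r²)
H(L) = 4*L² (H(L) = (2*L)*(2*L) = 4*L²)
(1 + H(-2))*D(O(4), -2) = (1 + 4*(-2)²)*√((-2)² + (4²)²) = (1 + 4*4)*√(4 + 16²) = (1 + 16)*√(4 + 256) = 17*√260 = 17*(2*√65) = 34*√65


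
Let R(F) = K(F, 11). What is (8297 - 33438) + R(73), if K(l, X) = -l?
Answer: -25214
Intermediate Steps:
R(F) = -F
(8297 - 33438) + R(73) = (8297 - 33438) - 1*73 = -25141 - 73 = -25214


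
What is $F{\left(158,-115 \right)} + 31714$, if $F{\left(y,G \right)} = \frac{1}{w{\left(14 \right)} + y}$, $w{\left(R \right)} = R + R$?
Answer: $\frac{5898805}{186} \approx 31714.0$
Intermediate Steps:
$w{\left(R \right)} = 2 R$
$F{\left(y,G \right)} = \frac{1}{28 + y}$ ($F{\left(y,G \right)} = \frac{1}{2 \cdot 14 + y} = \frac{1}{28 + y}$)
$F{\left(158,-115 \right)} + 31714 = \frac{1}{28 + 158} + 31714 = \frac{1}{186} + 31714 = \frac{5898805}{186}$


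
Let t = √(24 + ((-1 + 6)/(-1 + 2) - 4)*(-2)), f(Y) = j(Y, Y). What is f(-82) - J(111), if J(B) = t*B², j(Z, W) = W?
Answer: -82 - 12321*√22 ≈ -57873.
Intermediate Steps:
f(Y) = Y
t = √22 (t = √(24 + (5/1 - 4)*(-2)) = √(24 + (5*1 - 4)*(-2)) = √(24 + (5 - 4)*(-2)) = √(24 + 1*(-2)) = √(24 - 2) = √22 ≈ 4.6904)
J(B) = √22*B²
f(-82) - J(111) = -82 - √22*111² = -82 - √22*12321 = -82 - 12321*√22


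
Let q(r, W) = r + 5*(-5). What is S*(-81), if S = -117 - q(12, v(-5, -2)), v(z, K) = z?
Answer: 8424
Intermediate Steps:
q(r, W) = -25 + r (q(r, W) = r - 25 = -25 + r)
S = -104 (S = -117 - (-25 + 12) = -117 - 1*(-13) = -117 + 13 = -104)
S*(-81) = -104*(-81) = 8424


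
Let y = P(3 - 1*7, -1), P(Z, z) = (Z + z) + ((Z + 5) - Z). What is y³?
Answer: 0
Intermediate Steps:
P(Z, z) = 5 + Z + z (P(Z, z) = (Z + z) + ((5 + Z) - Z) = (Z + z) + 5 = 5 + Z + z)
y = 0 (y = 5 + (3 - 1*7) - 1 = 5 + (3 - 7) - 1 = 5 - 4 - 1 = 0)
y³ = 0³ = 0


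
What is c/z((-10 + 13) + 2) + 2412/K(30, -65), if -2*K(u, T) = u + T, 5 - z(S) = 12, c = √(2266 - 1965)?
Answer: 4824/35 - √301/7 ≈ 135.35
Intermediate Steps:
c = √301 ≈ 17.349
z(S) = -7 (z(S) = 5 - 1*12 = 5 - 12 = -7)
K(u, T) = -T/2 - u/2 (K(u, T) = -(u + T)/2 = -(T + u)/2 = -T/2 - u/2)
c/z((-10 + 13) + 2) + 2412/K(30, -65) = √301/(-7) + 2412/(-½*(-65) - ½*30) = √301*(-⅐) + 2412/(65/2 - 15) = -√301/7 + 2412/(35/2) = -√301/7 + 2412*(2/35) = -√301/7 + 4824/35 = 4824/35 - √301/7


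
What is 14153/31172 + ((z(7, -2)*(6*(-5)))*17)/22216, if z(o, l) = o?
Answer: 6348094/21641161 ≈ 0.29333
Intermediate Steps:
14153/31172 + ((z(7, -2)*(6*(-5)))*17)/22216 = 14153/31172 + ((7*(6*(-5)))*17)/22216 = 14153*(1/31172) + ((7*(-30))*17)*(1/22216) = 14153/31172 - 210*17*(1/22216) = 14153/31172 - 3570*1/22216 = 14153/31172 - 1785/11108 = 6348094/21641161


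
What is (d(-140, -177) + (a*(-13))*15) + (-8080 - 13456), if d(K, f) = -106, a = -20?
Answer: -17742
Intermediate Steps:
(d(-140, -177) + (a*(-13))*15) + (-8080 - 13456) = (-106 - 20*(-13)*15) + (-8080 - 13456) = (-106 + 260*15) - 21536 = (-106 + 3900) - 21536 = 3794 - 21536 = -17742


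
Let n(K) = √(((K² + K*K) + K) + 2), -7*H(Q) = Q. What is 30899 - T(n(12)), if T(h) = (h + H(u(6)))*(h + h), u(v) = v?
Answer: 30295 + 12*√302/7 ≈ 30325.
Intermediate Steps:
H(Q) = -Q/7
n(K) = √(2 + K + 2*K²) (n(K) = √(((K² + K²) + K) + 2) = √((2*K² + K) + 2) = √((K + 2*K²) + 2) = √(2 + K + 2*K²))
T(h) = 2*h*(-6/7 + h) (T(h) = (h - ⅐*6)*(h + h) = (h - 6/7)*(2*h) = (-6/7 + h)*(2*h) = 2*h*(-6/7 + h))
30899 - T(n(12)) = 30899 - 2*√(2 + 12 + 2*12²)*(-6 + 7*√(2 + 12 + 2*12²))/7 = 30899 - 2*√(2 + 12 + 2*144)*(-6 + 7*√(2 + 12 + 2*144))/7 = 30899 - 2*√(2 + 12 + 288)*(-6 + 7*√(2 + 12 + 288))/7 = 30899 - 2*√302*(-6 + 7*√302)/7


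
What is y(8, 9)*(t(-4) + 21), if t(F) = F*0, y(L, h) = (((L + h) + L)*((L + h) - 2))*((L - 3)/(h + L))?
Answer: 39375/17 ≈ 2316.2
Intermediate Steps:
y(L, h) = (-3 + L)*(h + 2*L)*(-2 + L + h)/(L + h) (y(L, h) = ((h + 2*L)*(-2 + L + h))*((-3 + L)/(L + h)) = (-3 + L)*(h + 2*L)*(-2 + L + h)/(L + h))
t(F) = 0
y(8, 9)*(t(-4) + 21) = ((-10*8² - 3*9² + 2*8³ + 6*9 + 12*8 + 8*9² - 11*8*9 + 3*9*8²)/(8 + 9))*(0 + 21) = ((-10*64 - 3*81 + 2*512 + 54 + 96 + 8*81 - 792 + 3*9*64)/17)*21 = ((-640 - 243 + 1024 + 54 + 96 + 648 - 792 + 1728)/17)*21 = ((1/17)*1875)*21 = (1875/17)*21 = 39375/17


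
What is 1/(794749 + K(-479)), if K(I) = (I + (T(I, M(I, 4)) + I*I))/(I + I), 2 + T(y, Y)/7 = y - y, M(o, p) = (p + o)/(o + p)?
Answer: 479/380570297 ≈ 1.2586e-6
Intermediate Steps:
M(o, p) = 1 (M(o, p) = (o + p)/(o + p) = 1)
T(y, Y) = -14 (T(y, Y) = -14 + 7*(y - y) = -14 + 7*0 = -14 + 0 = -14)
K(I) = (-14 + I + I**2)/(2*I) (K(I) = (I + (-14 + I*I))/(I + I) = (I + (-14 + I**2))/((2*I)) = (-14 + I + I**2)*(1/(2*I)) = (-14 + I + I**2)/(2*I))
1/(794749 + K(-479)) = 1/(794749 + (1/2)*(-14 - 479*(1 - 479))/(-479)) = 1/(794749 + (1/2)*(-1/479)*(-14 - 479*(-478))) = 1/(794749 + (1/2)*(-1/479)*(-14 + 228962)) = 1/(794749 + (1/2)*(-1/479)*228948) = 1/(794749 - 114474/479) = 1/(380570297/479) = 479/380570297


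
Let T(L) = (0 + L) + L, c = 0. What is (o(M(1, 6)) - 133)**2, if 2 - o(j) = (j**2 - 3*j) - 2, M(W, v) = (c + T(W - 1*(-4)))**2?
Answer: 96609241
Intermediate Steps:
T(L) = 2*L (T(L) = L + L = 2*L)
M(W, v) = (8 + 2*W)**2 (M(W, v) = (0 + 2*(W - 1*(-4)))**2 = (0 + 2*(W + 4))**2 = (0 + 2*(4 + W))**2 = (0 + (8 + 2*W))**2 = (8 + 2*W)**2)
o(j) = 4 - j**2 + 3*j (o(j) = 2 - ((j**2 - 3*j) - 2) = 2 - (-2 + j**2 - 3*j) = 2 + (2 - j**2 + 3*j) = 4 - j**2 + 3*j)
(o(M(1, 6)) - 133)**2 = ((4 - (4*(4 + 1)**2)**2 + 3*(4*(4 + 1)**2)) - 133)**2 = ((4 - (4*5**2)**2 + 3*(4*5**2)) - 133)**2 = ((4 - (4*25)**2 + 3*(4*25)) - 133)**2 = ((4 - 1*100**2 + 3*100) - 133)**2 = ((4 - 1*10000 + 300) - 133)**2 = ((4 - 10000 + 300) - 133)**2 = (-9696 - 133)**2 = (-9829)**2 = 96609241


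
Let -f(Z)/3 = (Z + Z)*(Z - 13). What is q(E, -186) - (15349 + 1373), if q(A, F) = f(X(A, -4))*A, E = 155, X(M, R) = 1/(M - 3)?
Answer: -192254169/11552 ≈ -16643.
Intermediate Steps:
X(M, R) = 1/(-3 + M)
f(Z) = -6*Z*(-13 + Z) (f(Z) = -3*(Z + Z)*(Z - 13) = -3*2*Z*(-13 + Z) = -6*Z*(-13 + Z))
q(A, F) = 6*A*(13 - 1/(-3 + A))/(-3 + A) (q(A, F) = (6*(13 - 1/(-3 + A))/(-3 + A))*A = 6*A*(13 - 1/(-3 + A))/(-3 + A))
q(E, -186) - (15349 + 1373) = 6*155*(-40 + 13*155)/(-3 + 155)² - (15349 + 1373) = 6*155*(-40 + 2015)/152² - 1*16722 = 6*155*(1/23104)*1975 - 16722 = 918375/11552 - 16722 = -192254169/11552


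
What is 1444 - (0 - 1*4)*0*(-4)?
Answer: 1444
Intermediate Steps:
1444 - (0 - 1*4)*0*(-4) = 1444 - (0 - 4)*0*(-4) = 1444 - (-4*0)*(-4) = 1444 - 0*(-4) = 1444 - 1*0 = 1444 + 0 = 1444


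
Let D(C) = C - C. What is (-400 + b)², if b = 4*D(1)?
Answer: 160000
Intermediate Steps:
D(C) = 0
b = 0 (b = 4*0 = 0)
(-400 + b)² = (-400 + 0)² = (-400)² = 160000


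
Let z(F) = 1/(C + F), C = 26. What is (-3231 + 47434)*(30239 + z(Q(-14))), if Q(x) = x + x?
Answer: 2673264831/2 ≈ 1.3366e+9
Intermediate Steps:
Q(x) = 2*x
z(F) = 1/(26 + F)
(-3231 + 47434)*(30239 + z(Q(-14))) = (-3231 + 47434)*(30239 + 1/(26 + 2*(-14))) = 44203*(30239 + 1/(26 - 28)) = 44203*(30239 + 1/(-2)) = 44203*(30239 - ½) = 44203*(60477/2) = 2673264831/2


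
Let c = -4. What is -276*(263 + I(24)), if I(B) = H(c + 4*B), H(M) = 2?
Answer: -73140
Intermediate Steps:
I(B) = 2
-276*(263 + I(24)) = -276*(263 + 2) = -276*265 = -73140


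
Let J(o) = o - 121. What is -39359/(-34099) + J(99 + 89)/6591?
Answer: 20130754/17288193 ≈ 1.1644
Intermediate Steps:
J(o) = -121 + o
-39359/(-34099) + J(99 + 89)/6591 = -39359/(-34099) + (-121 + (99 + 89))/6591 = -39359*(-1/34099) + (-121 + 188)*(1/6591) = 39359/34099 + 67*(1/6591) = 39359/34099 + 67/6591 = 20130754/17288193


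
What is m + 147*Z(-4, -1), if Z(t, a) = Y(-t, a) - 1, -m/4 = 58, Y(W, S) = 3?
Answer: 62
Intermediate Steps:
m = -232 (m = -4*58 = -232)
Z(t, a) = 2 (Z(t, a) = 3 - 1 = 2)
m + 147*Z(-4, -1) = -232 + 147*2 = -232 + 294 = 62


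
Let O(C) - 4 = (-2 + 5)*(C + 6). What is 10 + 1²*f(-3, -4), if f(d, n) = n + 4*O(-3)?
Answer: 58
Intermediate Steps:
O(C) = 22 + 3*C (O(C) = 4 + (-2 + 5)*(C + 6) = 4 + 3*(6 + C) = 4 + (18 + 3*C) = 22 + 3*C)
f(d, n) = 52 + n (f(d, n) = n + 4*(22 + 3*(-3)) = n + 4*(22 - 9) = n + 4*13 = n + 52 = 52 + n)
10 + 1²*f(-3, -4) = 10 + 1²*(52 - 4) = 10 + 1*48 = 10 + 48 = 58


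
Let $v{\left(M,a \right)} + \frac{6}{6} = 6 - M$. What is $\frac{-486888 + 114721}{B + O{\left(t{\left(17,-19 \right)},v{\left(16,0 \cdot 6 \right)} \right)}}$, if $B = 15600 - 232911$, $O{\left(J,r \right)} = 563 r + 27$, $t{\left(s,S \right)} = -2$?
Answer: $\frac{372167}{223477} \approx 1.6653$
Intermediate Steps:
$v{\left(M,a \right)} = 5 - M$ ($v{\left(M,a \right)} = -1 - \left(-6 + M\right) = 5 - M$)
$O{\left(J,r \right)} = 27 + 563 r$
$B = -217311$
$\frac{-486888 + 114721}{B + O{\left(t{\left(17,-19 \right)},v{\left(16,0 \cdot 6 \right)} \right)}} = \frac{-486888 + 114721}{-217311 + \left(27 + 563 \left(5 - 16\right)\right)} = - \frac{372167}{-217311 + \left(27 + 563 \left(5 - 16\right)\right)} = - \frac{372167}{-217311 + \left(27 + 563 \left(-11\right)\right)} = - \frac{372167}{-217311 + \left(27 - 6193\right)} = - \frac{372167}{-217311 - 6166} = - \frac{372167}{-223477} = \left(-372167\right) \left(- \frac{1}{223477}\right) = \frac{372167}{223477}$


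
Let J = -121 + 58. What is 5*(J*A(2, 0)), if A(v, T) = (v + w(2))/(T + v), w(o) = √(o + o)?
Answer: -630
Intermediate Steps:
w(o) = √2*√o (w(o) = √(2*o) = √2*√o)
J = -63
A(v, T) = (2 + v)/(T + v) (A(v, T) = (v + √2*√2)/(T + v) = (v + 2)/(T + v) = (2 + v)/(T + v))
5*(J*A(2, 0)) = 5*(-63*(2 + 2)/(0 + 2)) = 5*(-63*4/2) = 5*(-63*2) = 5*(-126) = -630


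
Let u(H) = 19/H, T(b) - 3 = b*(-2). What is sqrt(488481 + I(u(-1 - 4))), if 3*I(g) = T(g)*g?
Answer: 2*sqrt(27476301)/15 ≈ 698.90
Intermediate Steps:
T(b) = 3 - 2*b (T(b) = 3 + b*(-2) = 3 - 2*b)
I(g) = g*(3 - 2*g)/3 (I(g) = ((3 - 2*g)*g)/3 = (g*(3 - 2*g))/3 = g*(3 - 2*g)/3)
sqrt(488481 + I(u(-1 - 4))) = sqrt(488481 + (19/(-1 - 4))*(3 - 38/(-1 - 4))/3) = sqrt(488481 + (19/(-5))*(3 - 38/(-5))/3) = sqrt(488481 + (19*(-1/5))*(3 - 38*(-1)/5)/3) = sqrt(488481 + (1/3)*(-19/5)*(3 - 2*(-19/5))) = sqrt(488481 + (1/3)*(-19/5)*(3 + 38/5)) = sqrt(488481 + (1/3)*(-19/5)*(53/5)) = sqrt(488481 - 1007/75) = sqrt(36635068/75) = 2*sqrt(27476301)/15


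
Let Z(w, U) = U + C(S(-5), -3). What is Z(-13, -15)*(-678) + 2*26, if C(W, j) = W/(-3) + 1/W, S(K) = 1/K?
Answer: 67834/5 ≈ 13567.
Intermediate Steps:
C(W, j) = 1/W - W/3 (C(W, j) = W*(-⅓) + 1/W = -W/3 + 1/W = 1/W - W/3)
Z(w, U) = -74/15 + U (Z(w, U) = U + (1/(1/(-5)) - ⅓/(-5)) = U + (1/(-⅕) - ⅓*(-⅕)) = U + (-5 + 1/15) = U - 74/15 = -74/15 + U)
Z(-13, -15)*(-678) + 2*26 = (-74/15 - 15)*(-678) + 2*26 = -299/15*(-678) + 52 = 67574/5 + 52 = 67834/5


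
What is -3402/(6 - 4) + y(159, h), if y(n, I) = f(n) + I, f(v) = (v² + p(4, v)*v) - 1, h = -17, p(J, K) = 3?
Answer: 24039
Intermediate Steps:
f(v) = -1 + v² + 3*v (f(v) = (v² + 3*v) - 1 = -1 + v² + 3*v)
y(n, I) = -1 + I + n² + 3*n (y(n, I) = (-1 + n² + 3*n) + I = -1 + I + n² + 3*n)
-3402/(6 - 4) + y(159, h) = -3402/(6 - 4) + (-1 - 17 + 159² + 3*159) = -3402/2 + (-1 - 17 + 25281 + 477) = (½)*(-3402) + 25740 = -1701 + 25740 = 24039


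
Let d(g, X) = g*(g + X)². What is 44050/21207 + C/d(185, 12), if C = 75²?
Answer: 63276706525/30451831131 ≈ 2.0779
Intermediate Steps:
C = 5625
d(g, X) = g*(X + g)²
44050/21207 + C/d(185, 12) = 44050/21207 + 5625/((185*(12 + 185)²)) = 44050*(1/21207) + 5625/((185*197²)) = 44050/21207 + 5625/((185*38809)) = 44050/21207 + 5625/7179665 = 44050/21207 + 5625*(1/7179665) = 44050/21207 + 1125/1435933 = 63276706525/30451831131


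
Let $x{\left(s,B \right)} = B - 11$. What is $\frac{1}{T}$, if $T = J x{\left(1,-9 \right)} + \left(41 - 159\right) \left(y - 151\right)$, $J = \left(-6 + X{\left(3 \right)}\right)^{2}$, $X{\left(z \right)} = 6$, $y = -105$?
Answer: $\frac{1}{30208} \approx 3.3104 \cdot 10^{-5}$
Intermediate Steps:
$x{\left(s,B \right)} = -11 + B$ ($x{\left(s,B \right)} = B - 11 = -11 + B$)
$J = 0$ ($J = \left(-6 + 6\right)^{2} = 0^{2} = 0$)
$T = 30208$ ($T = 0 \left(-11 - 9\right) + \left(41 - 159\right) \left(-105 - 151\right) = 0 \left(-20\right) - -30208 = 0 + 30208 = 30208$)
$\frac{1}{T} = \frac{1}{30208}$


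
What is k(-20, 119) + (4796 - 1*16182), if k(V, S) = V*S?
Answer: -13766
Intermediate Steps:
k(V, S) = S*V
k(-20, 119) + (4796 - 1*16182) = 119*(-20) + (4796 - 1*16182) = -2380 + (4796 - 16182) = -2380 - 11386 = -13766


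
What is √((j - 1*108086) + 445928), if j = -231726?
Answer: 2*√26529 ≈ 325.75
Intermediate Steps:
√((j - 1*108086) + 445928) = √((-231726 - 1*108086) + 445928) = √((-231726 - 108086) + 445928) = √(-339812 + 445928) = √106116 = 2*√26529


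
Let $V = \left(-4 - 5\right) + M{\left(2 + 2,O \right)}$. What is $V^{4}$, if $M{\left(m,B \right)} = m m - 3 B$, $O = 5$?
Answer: $4096$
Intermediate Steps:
$M{\left(m,B \right)} = m^{2} - 3 B$
$V = -8$ ($V = \left(-4 - 5\right) + \left(\left(2 + 2\right)^{2} - 15\right) = -9 - \left(15 - 4^{2}\right) = -9 + \left(16 - 15\right) = -9 + 1 = -8$)
$V^{4} = \left(-8\right)^{4} = 4096$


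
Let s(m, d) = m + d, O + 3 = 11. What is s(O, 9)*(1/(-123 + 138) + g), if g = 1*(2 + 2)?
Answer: 1037/15 ≈ 69.133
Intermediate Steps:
O = 8 (O = -3 + 11 = 8)
s(m, d) = d + m
g = 4 (g = 1*4 = 4)
s(O, 9)*(1/(-123 + 138) + g) = (9 + 8)*(1/(-123 + 138) + 4) = 17*(1/15 + 4) = 17*(61/15) = 1037/15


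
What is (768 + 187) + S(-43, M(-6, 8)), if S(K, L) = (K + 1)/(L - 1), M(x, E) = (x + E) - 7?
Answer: 962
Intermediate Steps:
M(x, E) = -7 + E + x (M(x, E) = (E + x) - 7 = -7 + E + x)
S(K, L) = (1 + K)/(-1 + L)
(768 + 187) + S(-43, M(-6, 8)) = (768 + 187) + (1 - 43)/(-1 + (-7 + 8 - 6)) = 955 - 42/(-1 - 5) = 955 - 42/(-6) = 955 - ⅙*(-42) = 955 + 7 = 962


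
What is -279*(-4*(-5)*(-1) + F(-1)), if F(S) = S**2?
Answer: 5301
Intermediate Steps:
-279*(-4*(-5)*(-1) + F(-1)) = -279*(-4*(-5)*(-1) + (-1)**2) = -279*(20*(-1) + 1) = -279*(-20 + 1) = -279*(-19) = 5301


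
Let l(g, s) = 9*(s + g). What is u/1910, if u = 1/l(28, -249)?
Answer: -1/3798990 ≈ -2.6323e-7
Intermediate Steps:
l(g, s) = 9*g + 9*s (l(g, s) = 9*(g + s) = 9*g + 9*s)
u = -1/1989 (u = 1/(9*28 + 9*(-249)) = 1/(252 - 2241) = 1/(-1989) = -1/1989 ≈ -0.00050277)
u/1910 = -1/1989/1910 = -1/1989*1/1910 = -1/3798990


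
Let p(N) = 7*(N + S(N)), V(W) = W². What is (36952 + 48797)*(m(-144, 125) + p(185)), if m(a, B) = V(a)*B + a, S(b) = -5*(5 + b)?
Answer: 221789874249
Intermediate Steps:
S(b) = -25 - 5*b
p(N) = -175 - 28*N (p(N) = 7*(N + (-25 - 5*N)) = 7*(-25 - 4*N) = -175 - 28*N)
m(a, B) = a + B*a² (m(a, B) = a²*B + a = B*a² + a = a + B*a²)
(36952 + 48797)*(m(-144, 125) + p(185)) = (36952 + 48797)*(-144*(1 + 125*(-144)) + (-175 - 28*185)) = 85749*(-144*(1 - 18000) + (-175 - 5180)) = 85749*(-144*(-17999) - 5355) = 85749*(2591856 - 5355) = 85749*2586501 = 221789874249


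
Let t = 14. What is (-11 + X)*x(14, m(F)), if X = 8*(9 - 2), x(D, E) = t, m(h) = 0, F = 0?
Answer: 630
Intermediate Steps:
x(D, E) = 14
X = 56 (X = 8*7 = 56)
(-11 + X)*x(14, m(F)) = (-11 + 56)*14 = 45*14 = 630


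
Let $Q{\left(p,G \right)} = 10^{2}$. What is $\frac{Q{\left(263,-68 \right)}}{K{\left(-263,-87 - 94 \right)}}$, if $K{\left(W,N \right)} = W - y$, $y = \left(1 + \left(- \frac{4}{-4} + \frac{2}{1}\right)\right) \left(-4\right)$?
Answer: $- \frac{100}{247} \approx -0.40486$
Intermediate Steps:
$y = -16$ ($y = \left(1 + \left(\left(-4\right) \left(- \frac{1}{4}\right) + 2 \cdot 1\right)\right) \left(-4\right) = \left(1 + \left(1 + 2\right)\right) \left(-4\right) = \left(1 + 3\right) \left(-4\right) = 4 \left(-4\right) = -16$)
$K{\left(W,N \right)} = 16 + W$ ($K{\left(W,N \right)} = W - -16 = W + 16 = 16 + W$)
$Q{\left(p,G \right)} = 100$
$\frac{Q{\left(263,-68 \right)}}{K{\left(-263,-87 - 94 \right)}} = \frac{100}{16 - 263} = \frac{100}{-247} = 100 \left(- \frac{1}{247}\right) = - \frac{100}{247}$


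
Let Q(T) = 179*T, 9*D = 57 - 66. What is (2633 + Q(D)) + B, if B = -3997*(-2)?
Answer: 10448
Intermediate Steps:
D = -1 (D = (57 - 66)/9 = (1/9)*(-9) = -1)
B = 7994
(2633 + Q(D)) + B = (2633 + 179*(-1)) + 7994 = (2633 - 179) + 7994 = 2454 + 7994 = 10448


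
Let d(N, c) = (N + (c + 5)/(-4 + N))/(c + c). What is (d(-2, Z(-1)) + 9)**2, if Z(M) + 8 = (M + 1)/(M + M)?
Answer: 84681/1024 ≈ 82.696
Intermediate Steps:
Z(M) = -8 + (1 + M)/(2*M) (Z(M) = -8 + (M + 1)/(M + M) = -8 + (1 + M)/((2*M)) = -8 + (1 + M)*(1/(2*M)) = -8 + (1 + M)/(2*M))
d(N, c) = (N + (5 + c)/(-4 + N))/(2*c) (d(N, c) = (N + (5 + c)/(-4 + N))/((2*c)) = (N + (5 + c)/(-4 + N))*(1/(2*c)) = (N + (5 + c)/(-4 + N))/(2*c))
(d(-2, Z(-1)) + 9)**2 = ((5 + (1/2)*(1 - 15*(-1))/(-1) + (-2)**2 - 4*(-2))/(2*(((1/2)*(1 - 15*(-1))/(-1)))*(-4 - 2)) + 9)**2 = ((1/2)*(5 + (1/2)*(-1)*(1 + 15) + 4 + 8)/(((1/2)*(-1)*(1 + 15))*(-6)) + 9)**2 = ((1/2)*(-1/6)*(5 + (1/2)*(-1)*16 + 4 + 8)/((1/2)*(-1)*16) + 9)**2 = ((1/2)*(-1/6)*(5 - 8 + 4 + 8)/(-8) + 9)**2 = ((1/2)*(-1/8)*(-1/6)*9 + 9)**2 = (3/32 + 9)**2 = (291/32)**2 = 84681/1024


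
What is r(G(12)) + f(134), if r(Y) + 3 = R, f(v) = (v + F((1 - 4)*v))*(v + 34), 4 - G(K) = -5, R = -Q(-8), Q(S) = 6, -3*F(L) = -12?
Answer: 23175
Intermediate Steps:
F(L) = 4 (F(L) = -⅓*(-12) = 4)
R = -6 (R = -1*6 = -6)
G(K) = 9 (G(K) = 4 - 1*(-5) = 4 + 5 = 9)
f(v) = (4 + v)*(34 + v) (f(v) = (v + 4)*(v + 34) = (4 + v)*(34 + v))
r(Y) = -9 (r(Y) = -3 - 6 = -9)
r(G(12)) + f(134) = -9 + (136 + 134² + 38*134) = -9 + (136 + 17956 + 5092) = -9 + 23184 = 23175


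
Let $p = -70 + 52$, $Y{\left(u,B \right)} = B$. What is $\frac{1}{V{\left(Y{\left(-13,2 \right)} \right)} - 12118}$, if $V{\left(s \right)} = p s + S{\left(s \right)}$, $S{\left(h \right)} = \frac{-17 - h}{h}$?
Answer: $- \frac{2}{24327} \approx -8.2213 \cdot 10^{-5}$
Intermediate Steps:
$p = -18$
$S{\left(h \right)} = \frac{-17 - h}{h}$
$V{\left(s \right)} = - 18 s + \frac{-17 - s}{s}$
$\frac{1}{V{\left(Y{\left(-13,2 \right)} \right)} - 12118} = \frac{1}{\left(-1 - 36 - \frac{17}{2}\right) - 12118} = \frac{1}{- \frac{91}{2} - 12118} = \frac{1}{- \frac{24327}{2}} = - \frac{2}{24327}$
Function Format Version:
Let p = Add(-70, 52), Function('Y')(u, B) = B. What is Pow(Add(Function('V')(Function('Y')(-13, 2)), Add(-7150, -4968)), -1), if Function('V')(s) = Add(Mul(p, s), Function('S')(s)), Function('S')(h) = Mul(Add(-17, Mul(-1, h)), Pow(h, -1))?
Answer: Rational(-2, 24327) ≈ -8.2213e-5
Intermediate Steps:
p = -18
Function('S')(h) = Mul(Pow(h, -1), Add(-17, Mul(-1, h)))
Function('V')(s) = Add(Mul(-18, s), Mul(Pow(s, -1), Add(-17, Mul(-1, s))))
Pow(Add(Function('V')(Function('Y')(-13, 2)), Add(-7150, -4968)), -1) = Pow(Add(Add(-1, Mul(-18, 2), Mul(-17, Pow(2, -1))), Add(-7150, -4968)), -1) = Pow(Add(Add(-1, -36, Mul(-17, Rational(1, 2))), -12118), -1) = Pow(Add(Add(-1, -36, Rational(-17, 2)), -12118), -1) = Pow(Add(Rational(-91, 2), -12118), -1) = Pow(Rational(-24327, 2), -1) = Rational(-2, 24327)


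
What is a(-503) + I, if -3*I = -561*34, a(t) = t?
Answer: 5855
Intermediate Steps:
I = 6358 (I = -(-187)*34 = -⅓*(-19074) = 6358)
a(-503) + I = -503 + 6358 = 5855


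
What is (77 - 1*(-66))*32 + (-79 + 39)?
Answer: 4536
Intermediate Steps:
(77 - 1*(-66))*32 + (-79 + 39) = (77 + 66)*32 - 40 = 143*32 - 40 = 4576 - 40 = 4536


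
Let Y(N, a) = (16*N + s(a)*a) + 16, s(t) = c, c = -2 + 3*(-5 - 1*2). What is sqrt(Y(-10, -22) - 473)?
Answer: I*sqrt(111) ≈ 10.536*I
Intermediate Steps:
c = -23 (c = -2 + 3*(-5 - 2) = -2 + 3*(-7) = -2 - 21 = -23)
s(t) = -23
Y(N, a) = 16 - 23*a + 16*N (Y(N, a) = (16*N - 23*a) + 16 = (-23*a + 16*N) + 16 = 16 - 23*a + 16*N)
sqrt(Y(-10, -22) - 473) = sqrt((16 - 23*(-22) + 16*(-10)) - 473) = sqrt((16 + 506 - 160) - 473) = sqrt(362 - 473) = sqrt(-111) = I*sqrt(111)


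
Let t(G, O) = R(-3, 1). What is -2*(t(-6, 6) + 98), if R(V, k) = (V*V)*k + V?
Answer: -208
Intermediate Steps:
R(V, k) = V + k*V**2 (R(V, k) = V**2*k + V = k*V**2 + V = V + k*V**2)
t(G, O) = 6 (t(G, O) = -3*(1 - 3*1) = -3*(1 - 3) = -3*(-2) = 6)
-2*(t(-6, 6) + 98) = -2*(6 + 98) = -2*104 = -208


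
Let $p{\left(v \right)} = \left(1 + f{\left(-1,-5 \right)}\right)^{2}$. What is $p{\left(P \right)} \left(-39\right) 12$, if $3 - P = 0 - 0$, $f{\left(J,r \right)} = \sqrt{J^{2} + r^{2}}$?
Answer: $-12636 - 936 \sqrt{26} \approx -17409.0$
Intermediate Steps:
$P = 3$ ($P = 3 - \left(0 - 0\right) = 3 - \left(0 + 0\right) = 3 - 0 = 3 + 0 = 3$)
$p{\left(v \right)} = \left(1 + \sqrt{26}\right)^{2}$ ($p{\left(v \right)} = \left(1 + \sqrt{\left(-1\right)^{2} + \left(-5\right)^{2}}\right)^{2} = \left(1 + \sqrt{1 + 25}\right)^{2} = \left(1 + \sqrt{26}\right)^{2}$)
$p{\left(P \right)} \left(-39\right) 12 = \left(1 + \sqrt{26}\right)^{2} \left(-39\right) 12 = - 39 \left(1 + \sqrt{26}\right)^{2} \cdot 12 = - 468 \left(1 + \sqrt{26}\right)^{2}$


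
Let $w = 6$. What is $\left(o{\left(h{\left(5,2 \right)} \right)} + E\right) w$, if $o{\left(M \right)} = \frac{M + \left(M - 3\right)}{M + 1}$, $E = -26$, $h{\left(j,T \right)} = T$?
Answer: $-154$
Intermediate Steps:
$o{\left(M \right)} = \frac{-3 + 2 M}{1 + M}$ ($o{\left(M \right)} = \frac{M + \left(-3 + M\right)}{1 + M} = \frac{-3 + 2 M}{1 + M}$)
$\left(o{\left(h{\left(5,2 \right)} \right)} + E\right) w = \left(\frac{-3 + 2 \cdot 2}{1 + 2} - 26\right) 6 = \left(\frac{-3 + 4}{3} - 26\right) 6 = \left(\frac{1}{3} \cdot 1 - 26\right) 6 = \left(\frac{1}{3} - 26\right) 6 = \left(- \frac{77}{3}\right) 6 = -154$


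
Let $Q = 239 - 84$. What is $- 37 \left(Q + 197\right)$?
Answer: $-13024$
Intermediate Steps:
$Q = 155$ ($Q = 239 - 84 = 155$)
$- 37 \left(Q + 197\right) = - 37 \left(155 + 197\right) = \left(-37\right) 352 = -13024$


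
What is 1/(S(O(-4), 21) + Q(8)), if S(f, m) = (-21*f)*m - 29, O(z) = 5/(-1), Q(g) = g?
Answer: 1/2184 ≈ 0.00045788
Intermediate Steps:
O(z) = -5 (O(z) = 5*(-1) = -5)
S(f, m) = -29 - 21*f*m (S(f, m) = -21*f*m - 29 = -29 - 21*f*m)
1/(S(O(-4), 21) + Q(8)) = 1/((-29 - 21*(-5)*21) + 8) = 1/((-29 + 2205) + 8) = 1/(2176 + 8) = 1/2184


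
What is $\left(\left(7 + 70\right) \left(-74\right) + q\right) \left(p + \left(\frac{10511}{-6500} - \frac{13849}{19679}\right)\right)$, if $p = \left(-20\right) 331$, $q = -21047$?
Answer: $\frac{411913960924971}{2325700} \approx 1.7711 \cdot 10^{8}$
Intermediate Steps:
$p = -6620$
$\left(\left(7 + 70\right) \left(-74\right) + q\right) \left(p + \left(\frac{10511}{-6500} - \frac{13849}{19679}\right)\right) = \left(\left(7 + 70\right) \left(-74\right) - 21047\right) \left(-6620 + \left(\frac{10511}{-6500} - \frac{13849}{19679}\right)\right) = \left(77 \left(-74\right) - 21047\right) \left(-6620 + \left(10511 \left(- \frac{1}{6500}\right) - \frac{1259}{1789}\right)\right) = \left(-5698 - 21047\right) \left(-6620 - \frac{26987679}{11628500}\right) = - 26745 \left(-6620 - \frac{26987679}{11628500}\right) = \left(-26745\right) \left(- \frac{77007657679}{11628500}\right) = \frac{411913960924971}{2325700}$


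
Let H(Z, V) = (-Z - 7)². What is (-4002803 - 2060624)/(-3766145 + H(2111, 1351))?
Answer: -6063427/719779 ≈ -8.4240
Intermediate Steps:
H(Z, V) = (-7 - Z)²
(-4002803 - 2060624)/(-3766145 + H(2111, 1351)) = (-4002803 - 2060624)/(-3766145 + (7 + 2111)²) = -6063427/(-3766145 + 2118²) = -6063427/(-3766145 + 4485924) = -6063427/719779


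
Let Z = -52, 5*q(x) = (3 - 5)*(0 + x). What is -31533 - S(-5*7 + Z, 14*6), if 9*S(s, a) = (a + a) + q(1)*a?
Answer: -473219/15 ≈ -31548.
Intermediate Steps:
q(x) = -2*x/5 (q(x) = ((3 - 5)*(0 + x))/5 = (-2*x)/5 = -2*x/5)
S(s, a) = 8*a/45 (S(s, a) = ((a + a) + (-⅖*1)*a)/9 = (2*a - 2*a/5)/9 = (8*a/5)/9 = 8*a/45)
-31533 - S(-5*7 + Z, 14*6) = -31533 - 8*14*6/45 = -31533 - 8*84/45 = -31533 - 1*224/15 = -31533 - 224/15 = -473219/15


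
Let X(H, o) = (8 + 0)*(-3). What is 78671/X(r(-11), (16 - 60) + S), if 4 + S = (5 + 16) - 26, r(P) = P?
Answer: -78671/24 ≈ -3278.0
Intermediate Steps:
S = -9 (S = -4 + ((5 + 16) - 26) = -4 + (21 - 26) = -4 - 5 = -9)
X(H, o) = -24 (X(H, o) = 8*(-3) = -24)
78671/X(r(-11), (16 - 60) + S) = 78671/(-24) = 78671*(-1/24) = -78671/24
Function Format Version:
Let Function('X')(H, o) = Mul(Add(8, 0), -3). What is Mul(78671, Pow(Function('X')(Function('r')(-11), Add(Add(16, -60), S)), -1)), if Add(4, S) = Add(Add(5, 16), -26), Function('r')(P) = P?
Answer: Rational(-78671, 24) ≈ -3278.0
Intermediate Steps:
S = -9 (S = Add(-4, Add(Add(5, 16), -26)) = Add(-4, Add(21, -26)) = Add(-4, -5) = -9)
Function('X')(H, o) = -24 (Function('X')(H, o) = Mul(8, -3) = -24)
Mul(78671, Pow(Function('X')(Function('r')(-11), Add(Add(16, -60), S)), -1)) = Mul(78671, Pow(-24, -1)) = Mul(78671, Rational(-1, 24)) = Rational(-78671, 24)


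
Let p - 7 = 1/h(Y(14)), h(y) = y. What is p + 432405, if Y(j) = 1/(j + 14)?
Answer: 432440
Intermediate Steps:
Y(j) = 1/(14 + j)
p = 35 (p = 7 + 1/(1/(14 + 14)) = 7 + 1/(1/28) = 7 + 28 = 35)
p + 432405 = 35 + 432405 = 432440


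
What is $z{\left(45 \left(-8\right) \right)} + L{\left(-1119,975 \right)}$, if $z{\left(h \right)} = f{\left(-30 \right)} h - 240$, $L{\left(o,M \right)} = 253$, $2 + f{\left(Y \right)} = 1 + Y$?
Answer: $11173$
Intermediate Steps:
$f{\left(Y \right)} = -1 + Y$ ($f{\left(Y \right)} = -2 + \left(1 + Y\right) = -1 + Y$)
$z{\left(h \right)} = -240 - 31 h$ ($z{\left(h \right)} = \left(-1 - 30\right) h - 240 = - 31 h - 240 = -240 - 31 h$)
$z{\left(45 \left(-8\right) \right)} + L{\left(-1119,975 \right)} = \left(-240 - 31 \cdot 45 \left(-8\right)\right) + 253 = \left(-240 - -11160\right) + 253 = \left(-240 + 11160\right) + 253 = 10920 + 253 = 11173$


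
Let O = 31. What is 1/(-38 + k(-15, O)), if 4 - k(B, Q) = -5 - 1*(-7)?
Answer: -1/36 ≈ -0.027778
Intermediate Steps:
k(B, Q) = 2 (k(B, Q) = 4 - (-5 - 1*(-7)) = 4 - (-5 + 7) = 4 - 1*2 = 4 - 2 = 2)
1/(-38 + k(-15, O)) = 1/(-38 + 2) = 1/(-36) = -1/36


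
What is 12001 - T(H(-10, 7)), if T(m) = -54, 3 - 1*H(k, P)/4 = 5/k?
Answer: 12055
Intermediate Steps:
H(k, P) = 12 - 20/k
12001 - T(H(-10, 7)) = 12001 - 1*(-54) = 12001 + 54 = 12055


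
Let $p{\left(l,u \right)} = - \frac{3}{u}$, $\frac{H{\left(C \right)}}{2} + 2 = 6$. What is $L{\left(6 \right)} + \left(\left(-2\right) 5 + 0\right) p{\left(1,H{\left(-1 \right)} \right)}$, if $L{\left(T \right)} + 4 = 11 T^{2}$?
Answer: $\frac{1583}{4} \approx 395.75$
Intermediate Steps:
$H{\left(C \right)} = 8$ ($H{\left(C \right)} = -4 + 2 \cdot 6 = -4 + 12 = 8$)
$L{\left(T \right)} = -4 + 11 T^{2}$
$L{\left(6 \right)} + \left(\left(-2\right) 5 + 0\right) p{\left(1,H{\left(-1 \right)} \right)} = \left(-4 + 11 \cdot 6^{2}\right) + \left(\left(-2\right) 5 + 0\right) \left(- \frac{3}{8}\right) = \left(-4 + 11 \cdot 36\right) + \left(-10 + 0\right) \left(\left(-3\right) \frac{1}{8}\right) = \left(-4 + 396\right) - - \frac{15}{4} = 392 + \frac{15}{4} = \frac{1583}{4}$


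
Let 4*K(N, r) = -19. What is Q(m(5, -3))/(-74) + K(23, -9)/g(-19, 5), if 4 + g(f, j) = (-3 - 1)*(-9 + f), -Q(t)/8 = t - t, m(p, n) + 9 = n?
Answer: -19/432 ≈ -0.043981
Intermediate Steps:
K(N, r) = -19/4 (K(N, r) = (1/4)*(-19) = -19/4)
m(p, n) = -9 + n
Q(t) = 0 (Q(t) = -8*(t - t) = -8*0 = 0)
g(f, j) = 32 - 4*f (g(f, j) = -4 + (-3 - 1)*(-9 + f) = -4 - 4*(-9 + f) = -4 + (36 - 4*f) = 32 - 4*f)
Q(m(5, -3))/(-74) + K(23, -9)/g(-19, 5) = 0/(-74) - 19/(4*(32 - 4*(-19))) = 0*(-1/74) - 19/(4*(32 + 76)) = 0 - 19/4/108 = 0 - 19/4*1/108 = 0 - 19/432 = -19/432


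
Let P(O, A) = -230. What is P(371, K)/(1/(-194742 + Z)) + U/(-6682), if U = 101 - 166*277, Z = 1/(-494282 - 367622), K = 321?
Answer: 64490078368935691/1439810632 ≈ 4.4791e+7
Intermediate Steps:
Z = -1/861904 (Z = 1/(-861904) = -1/861904 ≈ -1.1602e-6)
U = -45881 (U = 101 - 45982 = -45881)
P(371, K)/(1/(-194742 + Z)) + U/(-6682) = -230/(1/(-194742 - 1/861904)) - 45881/(-6682) = -230/(1/(-167848908769/861904)) - 45881*(-1/6682) = -230/(-861904/167848908769) + 45881/6682 = -230*(-167848908769/861904) + 45881/6682 = 19302624508435/430952 + 45881/6682 = 64490078368935691/1439810632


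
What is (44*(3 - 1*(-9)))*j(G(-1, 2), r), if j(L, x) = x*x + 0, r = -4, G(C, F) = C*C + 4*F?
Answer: 8448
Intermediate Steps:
G(C, F) = C² + 4*F
j(L, x) = x² (j(L, x) = x² + 0 = x²)
(44*(3 - 1*(-9)))*j(G(-1, 2), r) = (44*(3 - 1*(-9)))*(-4)² = (44*(3 + 9))*16 = (44*12)*16 = 528*16 = 8448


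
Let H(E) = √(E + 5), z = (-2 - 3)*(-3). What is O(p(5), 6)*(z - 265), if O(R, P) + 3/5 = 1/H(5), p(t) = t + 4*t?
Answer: 150 - 25*√10 ≈ 70.943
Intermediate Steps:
z = 15 (z = -5*(-3) = 15)
H(E) = √(5 + E)
p(t) = 5*t
O(R, P) = -⅗ + √10/10 (O(R, P) = -⅗ + 1/(√(5 + 5)) = -⅗ + 1/(√10) = -⅗ + √10/10)
O(p(5), 6)*(z - 265) = (-⅗ + √10/10)*(15 - 265) = (-⅗ + √10/10)*(-250) = 150 - 25*√10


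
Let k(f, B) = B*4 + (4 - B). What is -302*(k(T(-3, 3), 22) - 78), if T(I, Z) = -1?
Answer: 2416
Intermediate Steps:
k(f, B) = 4 + 3*B (k(f, B) = 4*B + (4 - B) = 4 + 3*B)
-302*(k(T(-3, 3), 22) - 78) = -302*((4 + 3*22) - 78) = -302*((4 + 66) - 78) = -302*(70 - 78) = -302*(-8) = 2416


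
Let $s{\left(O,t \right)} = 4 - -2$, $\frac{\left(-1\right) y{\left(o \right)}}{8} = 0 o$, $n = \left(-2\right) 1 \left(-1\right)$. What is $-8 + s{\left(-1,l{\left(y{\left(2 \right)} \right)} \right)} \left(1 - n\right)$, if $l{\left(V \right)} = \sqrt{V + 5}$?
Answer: $-14$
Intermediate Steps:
$n = 2$ ($n = \left(-2\right) \left(-1\right) = 2$)
$y{\left(o \right)} = 0$ ($y{\left(o \right)} = - 8 \cdot 0 o = \left(-8\right) 0 = 0$)
$l{\left(V \right)} = \sqrt{5 + V}$
$s{\left(O,t \right)} = 6$ ($s{\left(O,t \right)} = 4 + 2 = 6$)
$-8 + s{\left(-1,l{\left(y{\left(2 \right)} \right)} \right)} \left(1 - n\right) = -8 + 6 \left(1 - 2\right) = -8 + 6 \left(-1\right) = -8 - 6 = -14$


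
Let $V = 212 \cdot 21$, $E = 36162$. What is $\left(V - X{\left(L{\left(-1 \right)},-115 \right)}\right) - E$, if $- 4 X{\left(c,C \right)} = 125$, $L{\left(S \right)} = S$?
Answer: $- \frac{126715}{4} \approx -31679.0$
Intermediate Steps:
$X{\left(c,C \right)} = - \frac{125}{4}$ ($X{\left(c,C \right)} = \left(- \frac{1}{4}\right) 125 = - \frac{125}{4}$)
$V = 4452$
$\left(V - X{\left(L{\left(-1 \right)},-115 \right)}\right) - E = \left(4452 - - \frac{125}{4}\right) - 36162 = \left(4452 + \frac{125}{4}\right) - 36162 = \frac{17933}{4} - 36162 = - \frac{126715}{4}$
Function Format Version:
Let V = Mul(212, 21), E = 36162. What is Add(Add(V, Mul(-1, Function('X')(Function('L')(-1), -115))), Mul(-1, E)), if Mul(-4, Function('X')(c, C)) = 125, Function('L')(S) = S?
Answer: Rational(-126715, 4) ≈ -31679.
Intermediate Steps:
Function('X')(c, C) = Rational(-125, 4) (Function('X')(c, C) = Mul(Rational(-1, 4), 125) = Rational(-125, 4))
V = 4452
Add(Add(V, Mul(-1, Function('X')(Function('L')(-1), -115))), Mul(-1, E)) = Add(Add(4452, Mul(-1, Rational(-125, 4))), Mul(-1, 36162)) = Add(Add(4452, Rational(125, 4)), -36162) = Add(Rational(17933, 4), -36162) = Rational(-126715, 4)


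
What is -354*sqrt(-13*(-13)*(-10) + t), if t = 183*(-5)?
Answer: -354*I*sqrt(2605) ≈ -18068.0*I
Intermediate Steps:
t = -915
-354*sqrt(-13*(-13)*(-10) + t) = -354*sqrt(-13*(-13)*(-10) - 915) = -354*sqrt(169*(-10) - 915) = -354*sqrt(-1690 - 915) = -354*I*sqrt(2605)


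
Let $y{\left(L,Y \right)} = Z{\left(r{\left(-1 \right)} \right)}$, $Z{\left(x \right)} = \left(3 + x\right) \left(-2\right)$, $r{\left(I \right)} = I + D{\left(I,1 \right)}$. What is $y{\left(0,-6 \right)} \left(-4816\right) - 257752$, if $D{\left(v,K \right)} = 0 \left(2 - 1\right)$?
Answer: $-238488$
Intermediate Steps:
$D{\left(v,K \right)} = 0$ ($D{\left(v,K \right)} = 0 \cdot 1 = 0$)
$r{\left(I \right)} = I$ ($r{\left(I \right)} = I + 0 = I$)
$Z{\left(x \right)} = -6 - 2 x$
$y{\left(L,Y \right)} = -4$ ($y{\left(L,Y \right)} = -6 - -2 = -6 + 2 = -4$)
$y{\left(0,-6 \right)} \left(-4816\right) - 257752 = \left(-4\right) \left(-4816\right) - 257752 = 19264 - 257752 = -238488$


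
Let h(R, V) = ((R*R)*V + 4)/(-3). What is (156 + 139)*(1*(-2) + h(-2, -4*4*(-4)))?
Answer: -78470/3 ≈ -26157.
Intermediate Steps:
h(R, V) = -4/3 - V*R**2/3 (h(R, V) = (R**2*V + 4)*(-1/3) = (V*R**2 + 4)*(-1/3) = (4 + V*R**2)*(-1/3) = -4/3 - V*R**2/3)
(156 + 139)*(1*(-2) + h(-2, -4*4*(-4))) = (156 + 139)*(1*(-2) + (-4/3 - 1/3*-4*4*(-4)*(-2)**2)) = 295*(-2 + (-4/3 - 1/3*(-16*(-4))*4)) = 295*(-2 + (-4/3 - 1/3*64*4)) = 295*(-2 + (-4/3 - 256/3)) = 295*(-2 - 260/3) = 295*(-266/3) = -78470/3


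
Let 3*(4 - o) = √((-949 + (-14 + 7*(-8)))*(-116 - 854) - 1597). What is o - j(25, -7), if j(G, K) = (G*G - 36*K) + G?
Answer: -898 - √986833/3 ≈ -1229.1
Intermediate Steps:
j(G, K) = G + G² - 36*K (j(G, K) = (G² - 36*K) + G = G + G² - 36*K)
o = 4 - √986833/3 (o = 4 - √((-949 + (-14 + 7*(-8)))*(-116 - 854) - 1597)/3 = 4 - √((-949 + (-14 - 56))*(-970) - 1597)/3 = 4 - √((-949 - 70)*(-970) - 1597)/3 = 4 - √(-1019*(-970) - 1597)/3 = 4 - √(988430 - 1597)/3 = 4 - √986833/3 ≈ -327.13)
o - j(25, -7) = (4 - √986833/3) - (25 + 25² - 36*(-7)) = (4 - √986833/3) - (25 + 625 + 252) = (4 - √986833/3) - 1*902 = (4 - √986833/3) - 902 = -898 - √986833/3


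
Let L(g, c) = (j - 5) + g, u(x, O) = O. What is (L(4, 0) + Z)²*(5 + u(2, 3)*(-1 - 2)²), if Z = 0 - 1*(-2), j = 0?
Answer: 32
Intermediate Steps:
L(g, c) = -5 + g (L(g, c) = (0 - 5) + g = -5 + g)
Z = 2 (Z = 0 + 2 = 2)
(L(4, 0) + Z)²*(5 + u(2, 3)*(-1 - 2)²) = ((-5 + 4) + 2)²*(5 + 3*(-1 - 2)²) = (-1 + 2)²*(5 + 3*(-3)²) = 1²*(5 + 3*9) = 1*(5 + 27) = 1*32 = 32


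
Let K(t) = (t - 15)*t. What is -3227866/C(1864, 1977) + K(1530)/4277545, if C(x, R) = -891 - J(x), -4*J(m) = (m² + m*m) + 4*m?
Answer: -1955646540404/1487063709489 ≈ -1.3151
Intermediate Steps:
K(t) = t*(-15 + t) (K(t) = (-15 + t)*t = t*(-15 + t))
J(m) = -m - m²/2 (J(m) = -((m² + m*m) + 4*m)/4 = -((m² + m²) + 4*m)/4 = -(2*m² + 4*m)/4 = -m - m²/2)
C(x, R) = -891 + x*(2 + x)/2 (C(x, R) = -891 - (-1)*x*(2 + x)/2 = -891 + x*(2 + x)/2)
-3227866/C(1864, 1977) + K(1530)/4277545 = -3227866/(-891 + (½)*1864*(2 + 1864)) + (1530*(-15 + 1530))/4277545 = -3227866/(-891 + (½)*1864*1866) + (1530*1515)*(1/4277545) = -3227866/(-891 + 1739112) + 2317950*(1/4277545) = -3227866/1738221 + 463590/855509 = -1955646540404/1487063709489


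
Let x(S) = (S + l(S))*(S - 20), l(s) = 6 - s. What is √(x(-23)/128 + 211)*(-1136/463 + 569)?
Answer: 1311555*√535/3704 ≈ 8190.2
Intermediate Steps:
x(S) = -120 + 6*S (x(S) = (S + (6 - S))*(S - 20) = 6*(-20 + S) = -120 + 6*S)
√(x(-23)/128 + 211)*(-1136/463 + 569) = √((-120 + 6*(-23))/128 + 211)*(-1136/463 + 569) = √((-120 - 138)*(1/128) + 211)*(-1136*1/463 + 569) = √(-258*1/128 + 211)*(-1136/463 + 569) = √(-129/64 + 211)*(262311/463) = √(13375/64)*(262311/463) = (5*√535/8)*(262311/463) = 1311555*√535/3704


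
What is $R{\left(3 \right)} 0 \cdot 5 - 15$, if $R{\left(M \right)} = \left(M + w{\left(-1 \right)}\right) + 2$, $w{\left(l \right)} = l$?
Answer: $-15$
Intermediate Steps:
$R{\left(M \right)} = 1 + M$ ($R{\left(M \right)} = \left(M - 1\right) + 2 = \left(-1 + M\right) + 2 = 1 + M$)
$R{\left(3 \right)} 0 \cdot 5 - 15 = \left(1 + 3\right) 0 \cdot 5 - 15 = 4 \cdot 0 - 15 = 0 - 15 = -15$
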